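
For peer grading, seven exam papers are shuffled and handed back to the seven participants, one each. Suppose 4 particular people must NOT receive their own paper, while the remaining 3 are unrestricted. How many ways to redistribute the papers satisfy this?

2790

Inclusion-exclusion on the 4 forbidden self-matches:
Σ_{j=0}^{4} (-1)^j C(4,j)(7-j)!
= C(4,0)·7! - C(4,1)·6! + C(4,2)·5! - C(4,3)·4! + C(4,4)·3!
= 5040 - 2880 + 720 - 96 + 6
= 2790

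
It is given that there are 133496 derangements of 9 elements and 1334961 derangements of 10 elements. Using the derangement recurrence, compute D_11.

14684570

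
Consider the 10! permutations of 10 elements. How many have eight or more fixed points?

# with exactly i fixed is C(10,i)·!(10-i); sum over i=8..10:
  i=8: C(10,8)·!2 = 45·1 = 45
  i=9: C(10,9)·!1 = 10·0 = 0
  i=10: C(10,10)·!0 = 1·1 = 1
Total = 46.

46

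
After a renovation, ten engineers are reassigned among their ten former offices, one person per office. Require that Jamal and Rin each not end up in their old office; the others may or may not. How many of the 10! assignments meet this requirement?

2943360

Inclusion-exclusion on the 2 forbidden self-matches:
Σ_{j=0}^{2} (-1)^j C(2,j)(10-j)!
= C(2,0)·10! - C(2,1)·9! + C(2,2)·8!
= 3628800 - 725760 + 40320
= 2943360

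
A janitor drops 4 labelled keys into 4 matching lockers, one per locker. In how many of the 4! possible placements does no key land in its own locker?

9

Use !n = n·!(n-1) + (-1)^n.
!4 = 4·2 + 1 = 9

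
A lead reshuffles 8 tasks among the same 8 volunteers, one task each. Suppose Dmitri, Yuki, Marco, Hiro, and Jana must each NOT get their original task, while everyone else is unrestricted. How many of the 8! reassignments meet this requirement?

21234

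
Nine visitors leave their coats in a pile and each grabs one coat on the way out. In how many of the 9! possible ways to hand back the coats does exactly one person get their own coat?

133497

Pick the single fixed position: C(9,1) = 9 ways.
The other 8 form a derangement: !8 = 14833.
Total: 9 × 14833 = 133497.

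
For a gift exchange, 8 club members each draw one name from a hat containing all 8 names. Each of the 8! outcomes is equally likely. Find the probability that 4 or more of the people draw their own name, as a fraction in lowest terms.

257/13440

Favorable outcomes: Σ_{i≥4} C(8,i)·!(8-i) = 70·9 + 56·2 + 28·1 + 8·0 + 1·1 = 771.
Total outcomes: 8! = 40320.
Probability = 771/40320 = 257/13440.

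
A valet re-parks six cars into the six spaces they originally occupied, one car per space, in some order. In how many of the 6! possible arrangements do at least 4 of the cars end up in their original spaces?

16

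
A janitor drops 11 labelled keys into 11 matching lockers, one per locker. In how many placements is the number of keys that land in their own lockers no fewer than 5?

146114

Sum C(11,i)·!(11-i) for i = 5..11:
  i=5: C(11,5)·!6 = 462·265 = 122430
  i=6: C(11,6)·!5 = 462·44 = 20328
  i=7: C(11,7)·!4 = 330·9 = 2970
  i=8: C(11,8)·!3 = 165·2 = 330
  i=9: C(11,9)·!2 = 55·1 = 55
  i=10: C(11,10)·!1 = 11·0 = 0
  i=11: C(11,11)·!0 = 1·1 = 1
Total = 146114.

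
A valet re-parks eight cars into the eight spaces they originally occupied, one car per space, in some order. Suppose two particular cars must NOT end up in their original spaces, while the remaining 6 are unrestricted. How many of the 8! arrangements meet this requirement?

30960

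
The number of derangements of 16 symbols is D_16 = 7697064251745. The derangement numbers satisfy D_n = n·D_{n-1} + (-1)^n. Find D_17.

130850092279664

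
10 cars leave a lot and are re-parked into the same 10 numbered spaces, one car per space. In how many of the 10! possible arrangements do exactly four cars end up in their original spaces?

55650

Pick the 4 fixed positions: C(10,4) = 210 ways.
The other 6 form a derangement: !6 = 265.
Total: 210 × 265 = 55650.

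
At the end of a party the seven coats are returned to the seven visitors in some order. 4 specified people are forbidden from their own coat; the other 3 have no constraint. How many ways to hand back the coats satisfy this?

2790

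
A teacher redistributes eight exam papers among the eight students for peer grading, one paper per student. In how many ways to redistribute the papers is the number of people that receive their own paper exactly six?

Choose which 6 of the 8 are fixed: C(8,6) = 28.
The remaining 2 must be deranged: !2 = 1.
Total: 28 × 1 = 28.

28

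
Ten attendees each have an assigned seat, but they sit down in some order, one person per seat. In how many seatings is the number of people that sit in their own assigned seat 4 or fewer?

# with exactly i fixed is C(10,i)·!(10-i); sum over i=0..4:
  i=0: C(10,0)·!10 = 1·1334961 = 1334961
  i=1: C(10,1)·!9 = 10·133496 = 1334960
  i=2: C(10,2)·!8 = 45·14833 = 667485
  i=3: C(10,3)·!7 = 120·1854 = 222480
  i=4: C(10,4)·!6 = 210·265 = 55650
Total = 3615536.

3615536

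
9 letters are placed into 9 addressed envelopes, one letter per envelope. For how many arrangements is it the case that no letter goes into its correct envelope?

The number of derangements of 9 is !9 = Σ_{k=0}^{9} (-1)^k·9!/k!
= 9! - 9!/1! + 9!/2! - 9!/3! + 9!/4! - 9!/5! + 9!/6! - 9!/7! + 9!/8! - 9!/9!
= 362880 - 362880 + 181440 - 60480 + 15120 - 3024 + 504 - 72 + 9 - 1
= 133496

133496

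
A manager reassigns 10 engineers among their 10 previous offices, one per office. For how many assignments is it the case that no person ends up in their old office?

1334961

The subfactorial !10 = [10!/e] (nearest integer).
10! = 3628800, and 3628800/e ≈ 1334960.92, so !10 = 1334961.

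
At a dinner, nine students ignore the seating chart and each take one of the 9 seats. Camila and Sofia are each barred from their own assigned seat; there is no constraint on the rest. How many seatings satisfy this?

287280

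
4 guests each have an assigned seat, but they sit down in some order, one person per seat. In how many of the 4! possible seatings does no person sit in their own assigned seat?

!4 = 4! · Σ_{k=0}^{4} (-1)^k/k!
= 4! - 4!/1! + 4!/2! - 4!/3! + 4!/4!
= 24 - 24 + 12 - 4 + 1
= 9

9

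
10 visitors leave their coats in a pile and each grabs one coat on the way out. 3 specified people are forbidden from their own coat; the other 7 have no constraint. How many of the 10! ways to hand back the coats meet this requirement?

2656080

Inclusion-exclusion on the 3 forbidden self-matches:
Σ_{j=0}^{3} (-1)^j C(3,j)(10-j)!
= C(3,0)·10! - C(3,1)·9! + C(3,2)·8! - C(3,3)·7!
= 3628800 - 1088640 + 120960 - 5040
= 2656080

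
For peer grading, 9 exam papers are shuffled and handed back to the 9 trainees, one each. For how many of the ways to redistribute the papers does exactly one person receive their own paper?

Choose which one of the 9 is fixed: C(9,1) = 9.
The remaining 8 must be deranged: !8 = 14833.
Total: 9 × 14833 = 133497.

133497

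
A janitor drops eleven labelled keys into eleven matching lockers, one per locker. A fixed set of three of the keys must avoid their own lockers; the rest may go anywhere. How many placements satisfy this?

Inclusion-exclusion on the 3 forbidden self-matches:
Σ_{j=0}^{3} (-1)^j C(3,j)(11-j)!
= C(3,0)·11! - C(3,1)·10! + C(3,2)·9! - C(3,3)·8!
= 39916800 - 10886400 + 1088640 - 40320
= 30078720

30078720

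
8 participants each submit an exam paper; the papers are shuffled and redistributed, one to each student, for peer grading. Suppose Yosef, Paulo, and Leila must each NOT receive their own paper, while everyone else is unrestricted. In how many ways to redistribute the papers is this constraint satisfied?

27240

Inclusion-exclusion on the 3 forbidden self-matches:
Σ_{j=0}^{3} (-1)^j C(3,j)(8-j)!
= C(3,0)·8! - C(3,1)·7! + C(3,2)·6! - C(3,3)·5!
= 40320 - 15120 + 2160 - 120
= 27240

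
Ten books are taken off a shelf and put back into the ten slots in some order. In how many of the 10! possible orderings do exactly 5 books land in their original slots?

Choose which 5 of the 10 are fixed: C(10,5) = 252.
The other 5 form a derangement: !5 = 44.
Total: 252 × 44 = 11088.

11088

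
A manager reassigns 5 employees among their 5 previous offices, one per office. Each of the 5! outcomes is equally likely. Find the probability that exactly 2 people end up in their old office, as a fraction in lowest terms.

1/6

Favorable outcomes: C(5,2)·!3 = 10·2 = 20.
Total outcomes: 5! = 120.
Probability = 20/120 = 1/6.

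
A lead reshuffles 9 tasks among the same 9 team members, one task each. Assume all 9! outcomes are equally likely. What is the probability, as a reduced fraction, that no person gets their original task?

16687/45360

Favorable outcomes: !9 = 133496.
Total outcomes: 9! = 362880.
Probability = 133496/362880 = 16687/45360.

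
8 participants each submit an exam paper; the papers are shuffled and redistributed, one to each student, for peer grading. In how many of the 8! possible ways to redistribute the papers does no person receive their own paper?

14833

The subfactorial !8 = [8!/e] (nearest integer).
8! = 40320, and 40320/e ≈ 14832.90, so !8 = 14833.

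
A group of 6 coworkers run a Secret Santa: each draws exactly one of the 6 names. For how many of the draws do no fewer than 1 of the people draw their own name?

455

Sum C(6,i)·!(6-i) for i = 1..6:
  i=1: C(6,1)·!5 = 6·44 = 264
  i=2: C(6,2)·!4 = 15·9 = 135
  i=3: C(6,3)·!3 = 20·2 = 40
  i=4: C(6,4)·!2 = 15·1 = 15
  i=5: C(6,5)·!1 = 6·0 = 0
  i=6: C(6,6)·!0 = 1·1 = 1
Total = 455.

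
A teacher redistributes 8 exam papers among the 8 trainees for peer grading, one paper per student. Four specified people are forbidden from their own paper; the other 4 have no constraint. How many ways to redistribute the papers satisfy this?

Let A_j be the event that the j-th constrained one is fixed. By inclusion-exclusion over the 4 events:
Σ_{j=0}^{4} (-1)^j C(4,j)(8-j)!
= C(4,0)·8! - C(4,1)·7! + C(4,2)·6! - C(4,3)·5! + C(4,4)·4!
= 40320 - 20160 + 4320 - 480 + 24
= 24024

24024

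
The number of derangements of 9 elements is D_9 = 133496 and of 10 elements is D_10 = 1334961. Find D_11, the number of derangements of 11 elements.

14684570

D_11 = (11-1)·(D_10 + D_9) = 10·(1334961 + 133496) = 10·1468457 = 14684570.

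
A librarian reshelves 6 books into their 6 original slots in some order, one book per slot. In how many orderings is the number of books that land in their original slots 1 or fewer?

# with exactly i fixed is C(6,i)·!(6-i); sum over i=0..1:
  i=0: C(6,0)·!6 = 1·265 = 265
  i=1: C(6,1)·!5 = 6·44 = 264
Total = 529.

529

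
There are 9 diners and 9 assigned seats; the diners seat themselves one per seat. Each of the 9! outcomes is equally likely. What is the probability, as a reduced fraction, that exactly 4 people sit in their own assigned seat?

11/720

Favorable outcomes: C(9,4)·!5 = 126·44 = 5544.
Total outcomes: 9! = 362880.
Probability = 5544/362880 = 11/720.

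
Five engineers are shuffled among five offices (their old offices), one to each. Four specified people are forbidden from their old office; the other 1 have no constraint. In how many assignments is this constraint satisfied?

Let A_j be the event that the j-th constrained one is fixed. By inclusion-exclusion over the 4 events:
Σ_{j=0}^{4} (-1)^j C(4,j)(5-j)!
= C(4,0)·5! - C(4,1)·4! + C(4,2)·3! - C(4,3)·2! + C(4,4)·1!
= 120 - 96 + 36 - 8 + 1
= 53

53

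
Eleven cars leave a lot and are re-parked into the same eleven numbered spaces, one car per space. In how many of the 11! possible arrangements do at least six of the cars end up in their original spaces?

23684

# with exactly i fixed is C(11,i)·!(11-i); sum over i=6..11:
  i=6: C(11,6)·!5 = 462·44 = 20328
  i=7: C(11,7)·!4 = 330·9 = 2970
  i=8: C(11,8)·!3 = 165·2 = 330
  i=9: C(11,9)·!2 = 55·1 = 55
  i=10: C(11,10)·!1 = 11·0 = 0
  i=11: C(11,11)·!0 = 1·1 = 1
Total = 23684.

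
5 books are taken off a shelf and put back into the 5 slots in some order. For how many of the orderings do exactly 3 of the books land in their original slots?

Choose which 3 of the 5 are fixed: C(5,3) = 10.
The remaining 2 must be deranged: !2 = 1.
Total: 10 × 1 = 10.

10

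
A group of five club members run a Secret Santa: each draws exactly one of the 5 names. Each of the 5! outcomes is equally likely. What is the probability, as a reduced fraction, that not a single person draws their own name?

11/30

Favorable outcomes: !5 = 44.
Total outcomes: 5! = 120.
Probability = 44/120 = 11/30.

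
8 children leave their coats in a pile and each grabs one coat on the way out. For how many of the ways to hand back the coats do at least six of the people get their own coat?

29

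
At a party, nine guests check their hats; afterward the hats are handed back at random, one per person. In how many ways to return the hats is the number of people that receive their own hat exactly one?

133497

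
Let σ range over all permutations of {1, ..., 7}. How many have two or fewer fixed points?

4633

# with exactly i fixed is C(7,i)·!(7-i); sum over i=0..2:
  i=0: C(7,0)·!7 = 1·1854 = 1854
  i=1: C(7,1)·!6 = 7·265 = 1855
  i=2: C(7,2)·!5 = 21·44 = 924
Total = 4633.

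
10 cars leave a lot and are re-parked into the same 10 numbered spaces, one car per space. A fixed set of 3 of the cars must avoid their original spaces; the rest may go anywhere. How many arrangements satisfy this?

Let A_j be the event that the j-th constrained one is fixed. By inclusion-exclusion over the 3 events:
Σ_{j=0}^{3} (-1)^j C(3,j)(10-j)!
= C(3,0)·10! - C(3,1)·9! + C(3,2)·8! - C(3,3)·7!
= 3628800 - 1088640 + 120960 - 5040
= 2656080

2656080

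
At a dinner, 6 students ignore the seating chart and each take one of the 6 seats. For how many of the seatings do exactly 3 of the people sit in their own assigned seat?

40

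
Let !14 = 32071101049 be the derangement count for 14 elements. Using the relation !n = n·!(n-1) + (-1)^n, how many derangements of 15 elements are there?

!15 = 15·32071101049 - 1 = 481066515734.

481066515734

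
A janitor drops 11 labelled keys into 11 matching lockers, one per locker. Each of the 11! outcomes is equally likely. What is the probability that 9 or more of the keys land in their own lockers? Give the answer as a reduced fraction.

1/712800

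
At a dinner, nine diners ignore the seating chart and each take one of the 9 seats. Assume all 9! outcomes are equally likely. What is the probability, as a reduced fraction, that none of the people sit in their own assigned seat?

Favorable outcomes: !9 = 133496.
Total outcomes: 9! = 362880.
Probability = 133496/362880 = 16687/45360.

16687/45360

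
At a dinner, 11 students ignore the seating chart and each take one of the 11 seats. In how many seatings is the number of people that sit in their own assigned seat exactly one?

Pick the single fixed position: C(11,1) = 11 ways.
The remaining 10 must be deranged: !10 = 1334961.
Total: 11 × 1334961 = 14684571.

14684571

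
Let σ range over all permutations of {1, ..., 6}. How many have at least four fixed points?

16

Sum C(6,i)·!(6-i) for i = 4..6:
  i=4: C(6,4)·!2 = 15·1 = 15
  i=5: C(6,5)·!1 = 6·0 = 0
  i=6: C(6,6)·!0 = 1·1 = 1
Total = 16.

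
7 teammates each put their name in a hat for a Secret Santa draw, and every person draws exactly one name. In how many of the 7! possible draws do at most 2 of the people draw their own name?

Sum C(7,i)·!(7-i) for i = 0..2:
  i=0: C(7,0)·!7 = 1·1854 = 1854
  i=1: C(7,1)·!6 = 7·265 = 1855
  i=2: C(7,2)·!5 = 21·44 = 924
Total = 4633.

4633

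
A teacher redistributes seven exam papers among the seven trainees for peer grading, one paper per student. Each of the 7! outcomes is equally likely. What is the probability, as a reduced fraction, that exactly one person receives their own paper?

Favorable outcomes: C(7,1)·!6 = 7·265 = 1855.
Total outcomes: 7! = 5040.
Probability = 1855/5040 = 53/144.

53/144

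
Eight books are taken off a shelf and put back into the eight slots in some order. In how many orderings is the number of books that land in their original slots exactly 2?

Choose which 2 of the 8 are fixed: C(8,2) = 28.
The other 6 form a derangement: !6 = 265.
Total: 28 × 265 = 7420.

7420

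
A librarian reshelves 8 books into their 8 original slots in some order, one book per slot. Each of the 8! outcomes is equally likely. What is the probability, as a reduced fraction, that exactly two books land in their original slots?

Favorable outcomes: C(8,2)·!6 = 28·265 = 7420.
Total outcomes: 8! = 40320.
Probability = 7420/40320 = 53/288.

53/288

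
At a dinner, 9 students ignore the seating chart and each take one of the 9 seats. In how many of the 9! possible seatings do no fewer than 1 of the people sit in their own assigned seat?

229384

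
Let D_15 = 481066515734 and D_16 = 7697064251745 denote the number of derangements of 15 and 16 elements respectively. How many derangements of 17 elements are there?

130850092279664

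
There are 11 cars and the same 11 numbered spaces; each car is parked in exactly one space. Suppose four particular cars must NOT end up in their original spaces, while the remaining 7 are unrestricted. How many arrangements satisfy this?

Let A_j be the event that the j-th constrained one is fixed. By inclusion-exclusion over the 4 events:
Σ_{j=0}^{4} (-1)^j C(4,j)(11-j)!
= C(4,0)·11! - C(4,1)·10! + C(4,2)·9! - C(4,3)·8! + C(4,4)·7!
= 39916800 - 14515200 + 2177280 - 161280 + 5040
= 27422640

27422640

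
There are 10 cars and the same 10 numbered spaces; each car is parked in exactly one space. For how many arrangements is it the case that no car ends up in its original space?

1334961

Recurrence: !10 = 9·(!9 + !8).
!10 = 9·(133496 + 14833) = 9·148329 = 1334961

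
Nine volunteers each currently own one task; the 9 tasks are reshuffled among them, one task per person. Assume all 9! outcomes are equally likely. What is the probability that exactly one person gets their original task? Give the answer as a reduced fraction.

Favorable outcomes: C(9,1)·!8 = 9·14833 = 133497.
Total outcomes: 9! = 362880.
Probability = 133497/362880 = 2119/5760.

2119/5760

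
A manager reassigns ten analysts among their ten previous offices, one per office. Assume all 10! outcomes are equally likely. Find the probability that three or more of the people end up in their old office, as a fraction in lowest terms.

Favorable outcomes: Σ_{i≥3} C(10,i)·!(10-i) = 120·1854 + 210·265 + 252·44 + 210·9 + 120·2 + 45·1 + 10·0 + 1·1 = 291394.
Total outcomes: 10! = 3628800.
Probability = 291394/3628800 = 145697/1814400.

145697/1814400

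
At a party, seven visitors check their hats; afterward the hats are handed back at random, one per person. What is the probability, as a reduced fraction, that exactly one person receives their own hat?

Favorable outcomes: C(7,1)·!6 = 7·265 = 1855.
Total outcomes: 7! = 5040.
Probability = 1855/5040 = 53/144.

53/144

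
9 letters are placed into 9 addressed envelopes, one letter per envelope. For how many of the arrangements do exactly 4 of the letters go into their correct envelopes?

Pick the 4 fixed positions: C(9,4) = 126 ways.
The remaining 5 must be deranged: !5 = 44.
Total: 126 × 44 = 5544.

5544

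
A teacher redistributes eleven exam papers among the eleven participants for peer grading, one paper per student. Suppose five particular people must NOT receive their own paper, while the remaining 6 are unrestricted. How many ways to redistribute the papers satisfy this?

25022880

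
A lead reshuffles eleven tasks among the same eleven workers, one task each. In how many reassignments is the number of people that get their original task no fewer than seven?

Sum C(11,i)·!(11-i) for i = 7..11:
  i=7: C(11,7)·!4 = 330·9 = 2970
  i=8: C(11,8)·!3 = 165·2 = 330
  i=9: C(11,9)·!2 = 55·1 = 55
  i=10: C(11,10)·!1 = 11·0 = 0
  i=11: C(11,11)·!0 = 1·1 = 1
Total = 3356.

3356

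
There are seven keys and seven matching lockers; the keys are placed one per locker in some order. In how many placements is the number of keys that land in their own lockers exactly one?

Pick the single fixed position: C(7,1) = 7 ways.
The remaining 6 must be deranged: !6 = 265.
Total: 7 × 265 = 1855.

1855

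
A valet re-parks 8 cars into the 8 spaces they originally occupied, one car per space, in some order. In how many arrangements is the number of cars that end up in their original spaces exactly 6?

Choose which 6 of the 8 are fixed: C(8,6) = 28.
The other 2 form a derangement: !2 = 1.
Total: 28 × 1 = 28.

28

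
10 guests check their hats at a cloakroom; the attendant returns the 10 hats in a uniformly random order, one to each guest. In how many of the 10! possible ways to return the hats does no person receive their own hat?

The subfactorial !10 = [10!/e] (nearest integer).
10! = 3628800, and 3628800/e ≈ 1334960.92, so !10 = 1334961.

1334961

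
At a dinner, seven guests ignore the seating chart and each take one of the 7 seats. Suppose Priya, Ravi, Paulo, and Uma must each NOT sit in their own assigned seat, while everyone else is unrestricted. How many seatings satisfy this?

Let A_j be the event that the j-th constrained one is fixed. By inclusion-exclusion over the 4 events:
Σ_{j=0}^{4} (-1)^j C(4,j)(7-j)!
= C(4,0)·7! - C(4,1)·6! + C(4,2)·5! - C(4,3)·4! + C(4,4)·3!
= 5040 - 2880 + 720 - 96 + 6
= 2790

2790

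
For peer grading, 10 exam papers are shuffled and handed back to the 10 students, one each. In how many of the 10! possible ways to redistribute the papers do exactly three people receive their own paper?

Pick the 3 fixed positions: C(10,3) = 120 ways.
The other 7 form a derangement: !7 = 1854.
Total: 120 × 1854 = 222480.

222480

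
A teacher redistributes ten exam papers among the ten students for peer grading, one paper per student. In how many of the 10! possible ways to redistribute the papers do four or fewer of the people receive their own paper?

3615536

# with exactly i fixed is C(10,i)·!(10-i); sum over i=0..4:
  i=0: C(10,0)·!10 = 1·1334961 = 1334961
  i=1: C(10,1)·!9 = 10·133496 = 1334960
  i=2: C(10,2)·!8 = 45·14833 = 667485
  i=3: C(10,3)·!7 = 120·1854 = 222480
  i=4: C(10,4)·!6 = 210·265 = 55650
Total = 3615536.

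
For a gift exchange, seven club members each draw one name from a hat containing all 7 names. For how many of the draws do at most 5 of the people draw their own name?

5039

# with exactly i fixed is C(7,i)·!(7-i); sum over i=0..5:
  i=0: C(7,0)·!7 = 1·1854 = 1854
  i=1: C(7,1)·!6 = 7·265 = 1855
  i=2: C(7,2)·!5 = 21·44 = 924
  i=3: C(7,3)·!4 = 35·9 = 315
  i=4: C(7,4)·!3 = 35·2 = 70
  i=5: C(7,5)·!2 = 21·1 = 21
Total = 5039.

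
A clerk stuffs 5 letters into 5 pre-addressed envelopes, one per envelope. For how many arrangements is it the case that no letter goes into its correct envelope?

The number of derangements of 5 is !5 = Σ_{k=0}^{5} (-1)^k·5!/k!
= 5! - 5!/1! + 5!/2! - 5!/3! + 5!/4! - 5!/5!
= 120 - 120 + 60 - 20 + 5 - 1
= 44

44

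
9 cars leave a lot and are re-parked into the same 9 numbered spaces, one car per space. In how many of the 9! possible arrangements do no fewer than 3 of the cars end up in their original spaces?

29143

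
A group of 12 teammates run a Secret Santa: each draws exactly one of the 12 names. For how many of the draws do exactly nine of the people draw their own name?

440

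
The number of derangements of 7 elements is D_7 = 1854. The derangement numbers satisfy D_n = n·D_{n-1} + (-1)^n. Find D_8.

14833

D_8 = 8·1854 + 1 = 14833.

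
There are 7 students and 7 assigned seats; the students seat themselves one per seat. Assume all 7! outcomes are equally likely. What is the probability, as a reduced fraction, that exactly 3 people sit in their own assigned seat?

1/16

Favorable outcomes: C(7,3)·!4 = 35·9 = 315.
Total outcomes: 7! = 5040.
Probability = 315/5040 = 1/16.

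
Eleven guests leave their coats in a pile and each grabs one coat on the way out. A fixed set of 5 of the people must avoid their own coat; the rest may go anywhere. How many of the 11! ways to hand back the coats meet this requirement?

Inclusion-exclusion on the 5 forbidden self-matches:
Σ_{j=0}^{5} (-1)^j C(5,j)(11-j)!
= C(5,0)·11! - C(5,1)·10! + C(5,2)·9! - C(5,3)·8! + C(5,4)·7! - C(5,5)·6!
= 39916800 - 18144000 + 3628800 - 403200 + 25200 - 720
= 25022880

25022880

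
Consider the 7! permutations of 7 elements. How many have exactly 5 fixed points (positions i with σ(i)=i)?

Pick the 5 fixed positions: C(7,5) = 21 ways.
The other 2 form a derangement: !2 = 1.
Total: 21 × 1 = 21.

21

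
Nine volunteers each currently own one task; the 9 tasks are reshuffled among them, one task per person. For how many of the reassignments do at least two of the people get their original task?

95887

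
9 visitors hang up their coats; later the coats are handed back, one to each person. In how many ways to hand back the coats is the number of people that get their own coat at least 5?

# with exactly i fixed is C(9,i)·!(9-i); sum over i=5..9:
  i=5: C(9,5)·!4 = 126·9 = 1134
  i=6: C(9,6)·!3 = 84·2 = 168
  i=7: C(9,7)·!2 = 36·1 = 36
  i=8: C(9,8)·!1 = 9·0 = 0
  i=9: C(9,9)·!0 = 1·1 = 1
Total = 1339.

1339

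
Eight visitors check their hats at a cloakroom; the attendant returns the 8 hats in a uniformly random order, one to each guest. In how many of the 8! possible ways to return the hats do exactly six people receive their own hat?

28

Pick the 6 fixed positions: C(8,6) = 28 ways.
The other 2 form a derangement: !2 = 1.
Total: 28 × 1 = 28.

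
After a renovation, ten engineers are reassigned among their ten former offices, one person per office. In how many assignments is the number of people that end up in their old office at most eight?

Sum C(10,i)·!(10-i) for i = 0..8:
  i=0: C(10,0)·!10 = 1·1334961 = 1334961
  i=1: C(10,1)·!9 = 10·133496 = 1334960
  i=2: C(10,2)·!8 = 45·14833 = 667485
  i=3: C(10,3)·!7 = 120·1854 = 222480
  i=4: C(10,4)·!6 = 210·265 = 55650
  i=5: C(10,5)·!5 = 252·44 = 11088
  i=6: C(10,6)·!4 = 210·9 = 1890
  i=7: C(10,7)·!3 = 120·2 = 240
  i=8: C(10,8)·!2 = 45·1 = 45
Total = 3628799.

3628799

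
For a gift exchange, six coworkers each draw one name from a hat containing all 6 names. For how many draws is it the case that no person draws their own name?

Use !n = n·!(n-1) + (-1)^n.
!6 = 6·44 + 1 = 265

265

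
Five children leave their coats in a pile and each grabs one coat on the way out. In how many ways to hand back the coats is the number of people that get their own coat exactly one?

Choose which one of the 5 is fixed: C(5,1) = 5.
The other 4 form a derangement: !4 = 9.
Total: 5 × 9 = 45.

45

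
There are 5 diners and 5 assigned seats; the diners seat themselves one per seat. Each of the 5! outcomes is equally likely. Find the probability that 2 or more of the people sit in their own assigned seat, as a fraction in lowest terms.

31/120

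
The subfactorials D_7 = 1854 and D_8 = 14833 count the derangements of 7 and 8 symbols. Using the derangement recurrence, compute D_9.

133496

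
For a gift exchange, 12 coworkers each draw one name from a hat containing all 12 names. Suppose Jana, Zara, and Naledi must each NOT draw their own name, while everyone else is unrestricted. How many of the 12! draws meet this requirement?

Inclusion-exclusion on the 3 forbidden self-matches:
Σ_{j=0}^{3} (-1)^j C(3,j)(12-j)!
= C(3,0)·12! - C(3,1)·11! + C(3,2)·10! - C(3,3)·9!
= 479001600 - 119750400 + 10886400 - 362880
= 369774720

369774720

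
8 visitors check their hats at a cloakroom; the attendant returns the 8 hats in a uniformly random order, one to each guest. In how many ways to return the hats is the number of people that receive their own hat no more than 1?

29665

Sum C(8,i)·!(8-i) for i = 0..1:
  i=0: C(8,0)·!8 = 1·14833 = 14833
  i=1: C(8,1)·!7 = 8·1854 = 14832
Total = 29665.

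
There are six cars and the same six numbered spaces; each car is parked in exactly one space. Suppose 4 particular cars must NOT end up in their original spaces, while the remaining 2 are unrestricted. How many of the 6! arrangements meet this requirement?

362

Let A_j be the event that the j-th constrained one is fixed. By inclusion-exclusion over the 4 events:
Σ_{j=0}^{4} (-1)^j C(4,j)(6-j)!
= C(4,0)·6! - C(4,1)·5! + C(4,2)·4! - C(4,3)·3! + C(4,4)·2!
= 720 - 480 + 144 - 24 + 2
= 362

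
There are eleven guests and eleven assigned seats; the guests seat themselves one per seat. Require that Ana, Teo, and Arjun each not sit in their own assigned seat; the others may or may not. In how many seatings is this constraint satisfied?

30078720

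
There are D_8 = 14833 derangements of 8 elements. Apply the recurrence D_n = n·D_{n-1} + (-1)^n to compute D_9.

D_9 = 9·14833 - 1 = 133496.

133496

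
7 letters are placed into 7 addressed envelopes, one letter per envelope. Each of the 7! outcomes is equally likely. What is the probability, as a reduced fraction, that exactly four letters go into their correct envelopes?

Favorable outcomes: C(7,4)·!3 = 35·2 = 70.
Total outcomes: 7! = 5040.
Probability = 70/5040 = 1/72.

1/72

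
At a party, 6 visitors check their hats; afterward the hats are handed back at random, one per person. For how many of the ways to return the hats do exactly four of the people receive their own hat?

Pick the 4 fixed positions: C(6,4) = 15 ways.
The remaining 2 must be deranged: !2 = 1.
Total: 15 × 1 = 15.

15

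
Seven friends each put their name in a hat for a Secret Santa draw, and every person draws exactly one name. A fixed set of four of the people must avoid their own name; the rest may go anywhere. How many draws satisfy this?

2790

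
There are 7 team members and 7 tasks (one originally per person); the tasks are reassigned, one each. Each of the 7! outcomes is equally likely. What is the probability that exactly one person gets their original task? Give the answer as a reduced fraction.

Favorable outcomes: C(7,1)·!6 = 7·265 = 1855.
Total outcomes: 7! = 5040.
Probability = 1855/5040 = 53/144.

53/144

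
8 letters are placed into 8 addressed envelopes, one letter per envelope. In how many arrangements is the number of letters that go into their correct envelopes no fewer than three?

# with exactly i fixed is C(8,i)·!(8-i); sum over i=3..8:
  i=3: C(8,3)·!5 = 56·44 = 2464
  i=4: C(8,4)·!4 = 70·9 = 630
  i=5: C(8,5)·!3 = 56·2 = 112
  i=6: C(8,6)·!2 = 28·1 = 28
  i=7: C(8,7)·!1 = 8·0 = 0
  i=8: C(8,8)·!0 = 1·1 = 1
Total = 3235.

3235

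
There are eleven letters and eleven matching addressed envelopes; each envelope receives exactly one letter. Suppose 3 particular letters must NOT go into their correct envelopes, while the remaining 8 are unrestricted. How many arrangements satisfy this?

30078720

Inclusion-exclusion on the 3 forbidden self-matches:
Σ_{j=0}^{3} (-1)^j C(3,j)(11-j)!
= C(3,0)·11! - C(3,1)·10! + C(3,2)·9! - C(3,3)·8!
= 39916800 - 10886400 + 1088640 - 40320
= 30078720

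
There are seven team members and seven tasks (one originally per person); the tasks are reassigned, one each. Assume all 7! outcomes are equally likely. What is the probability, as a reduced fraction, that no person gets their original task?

Favorable outcomes: !7 = 1854.
Total outcomes: 7! = 5040.
Probability = 1854/5040 = 103/280.

103/280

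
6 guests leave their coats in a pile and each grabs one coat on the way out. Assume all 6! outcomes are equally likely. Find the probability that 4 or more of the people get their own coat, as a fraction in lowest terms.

Favorable outcomes: Σ_{i≥4} C(6,i)·!(6-i) = 15·1 + 6·0 + 1·1 = 16.
Total outcomes: 6! = 720.
Probability = 16/720 = 1/45.

1/45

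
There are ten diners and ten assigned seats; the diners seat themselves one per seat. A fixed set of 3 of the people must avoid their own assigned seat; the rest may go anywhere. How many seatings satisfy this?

2656080

Inclusion-exclusion on the 3 forbidden self-matches:
Σ_{j=0}^{3} (-1)^j C(3,j)(10-j)!
= C(3,0)·10! - C(3,1)·9! + C(3,2)·8! - C(3,3)·7!
= 3628800 - 1088640 + 120960 - 5040
= 2656080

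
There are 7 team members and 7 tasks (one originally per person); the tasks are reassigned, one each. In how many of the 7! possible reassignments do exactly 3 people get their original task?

Pick the 3 fixed positions: C(7,3) = 35 ways.
The other 4 form a derangement: !4 = 9.
Total: 35 × 9 = 315.

315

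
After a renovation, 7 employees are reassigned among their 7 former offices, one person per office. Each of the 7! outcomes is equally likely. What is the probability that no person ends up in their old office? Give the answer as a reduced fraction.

Favorable outcomes: !7 = 1854.
Total outcomes: 7! = 5040.
Probability = 1854/5040 = 103/280.

103/280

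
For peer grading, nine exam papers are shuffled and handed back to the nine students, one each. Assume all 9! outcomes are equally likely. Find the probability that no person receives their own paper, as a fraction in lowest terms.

Favorable outcomes: !9 = 133496.
Total outcomes: 9! = 362880.
Probability = 133496/362880 = 16687/45360.

16687/45360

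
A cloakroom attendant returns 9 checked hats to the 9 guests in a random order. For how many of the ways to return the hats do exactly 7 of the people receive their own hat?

Pick the 7 fixed positions: C(9,7) = 36 ways.
The other 2 form a derangement: !2 = 1.
Total: 36 × 1 = 36.

36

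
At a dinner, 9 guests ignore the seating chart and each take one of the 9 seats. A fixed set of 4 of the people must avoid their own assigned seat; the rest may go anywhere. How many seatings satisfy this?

229080

Let A_j be the event that the j-th constrained one is fixed. By inclusion-exclusion over the 4 events:
Σ_{j=0}^{4} (-1)^j C(4,j)(9-j)!
= C(4,0)·9! - C(4,1)·8! + C(4,2)·7! - C(4,3)·6! + C(4,4)·5!
= 362880 - 161280 + 30240 - 2880 + 120
= 229080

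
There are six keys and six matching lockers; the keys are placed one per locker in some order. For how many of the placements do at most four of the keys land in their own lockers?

# with exactly i fixed is C(6,i)·!(6-i); sum over i=0..4:
  i=0: C(6,0)·!6 = 1·265 = 265
  i=1: C(6,1)·!5 = 6·44 = 264
  i=2: C(6,2)·!4 = 15·9 = 135
  i=3: C(6,3)·!3 = 20·2 = 40
  i=4: C(6,4)·!2 = 15·1 = 15
Total = 719.

719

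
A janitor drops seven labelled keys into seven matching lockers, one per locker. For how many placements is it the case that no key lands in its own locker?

1854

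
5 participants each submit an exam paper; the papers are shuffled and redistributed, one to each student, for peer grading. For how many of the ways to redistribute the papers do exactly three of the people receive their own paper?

Choose which 3 of the 5 are fixed: C(5,3) = 10.
The remaining 2 must be deranged: !2 = 1.
Total: 10 × 1 = 10.

10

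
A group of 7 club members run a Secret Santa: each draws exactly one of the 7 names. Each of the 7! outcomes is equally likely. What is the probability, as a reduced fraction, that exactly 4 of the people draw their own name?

Favorable outcomes: C(7,4)·!3 = 35·2 = 70.
Total outcomes: 7! = 5040.
Probability = 70/5040 = 1/72.

1/72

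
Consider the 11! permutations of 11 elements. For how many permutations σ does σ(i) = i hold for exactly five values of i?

122430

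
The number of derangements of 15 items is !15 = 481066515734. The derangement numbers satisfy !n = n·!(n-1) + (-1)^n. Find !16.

!16 = 16·481066515734 + 1 = 7697064251745.

7697064251745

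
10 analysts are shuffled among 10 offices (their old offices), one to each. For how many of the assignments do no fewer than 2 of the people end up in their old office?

958879

Sum C(10,i)·!(10-i) for i = 2..10:
  i=2: C(10,2)·!8 = 45·14833 = 667485
  i=3: C(10,3)·!7 = 120·1854 = 222480
  i=4: C(10,4)·!6 = 210·265 = 55650
  i=5: C(10,5)·!5 = 252·44 = 11088
  i=6: C(10,6)·!4 = 210·9 = 1890
  i=7: C(10,7)·!3 = 120·2 = 240
  i=8: C(10,8)·!2 = 45·1 = 45
  i=9: C(10,9)·!1 = 10·0 = 0
  i=10: C(10,10)·!0 = 1·1 = 1
Total = 958879.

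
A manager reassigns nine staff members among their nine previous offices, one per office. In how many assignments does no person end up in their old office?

133496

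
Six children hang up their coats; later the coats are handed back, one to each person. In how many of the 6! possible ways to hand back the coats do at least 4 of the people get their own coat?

16

Sum C(6,i)·!(6-i) for i = 4..6:
  i=4: C(6,4)·!2 = 15·1 = 15
  i=5: C(6,5)·!1 = 6·0 = 0
  i=6: C(6,6)·!0 = 1·1 = 1
Total = 16.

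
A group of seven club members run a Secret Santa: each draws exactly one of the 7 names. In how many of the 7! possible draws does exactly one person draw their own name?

1855

Choose which one of the 7 is fixed: C(7,1) = 7.
The other 6 form a derangement: !6 = 265.
Total: 7 × 265 = 1855.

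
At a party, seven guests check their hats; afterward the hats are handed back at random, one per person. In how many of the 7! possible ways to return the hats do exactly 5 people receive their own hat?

21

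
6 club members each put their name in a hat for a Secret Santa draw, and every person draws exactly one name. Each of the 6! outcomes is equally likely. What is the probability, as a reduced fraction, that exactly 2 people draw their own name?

Favorable outcomes: C(6,2)·!4 = 15·9 = 135.
Total outcomes: 6! = 720.
Probability = 135/720 = 3/16.

3/16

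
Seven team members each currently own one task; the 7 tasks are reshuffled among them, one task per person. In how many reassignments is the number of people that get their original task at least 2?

# with exactly i fixed is C(7,i)·!(7-i); sum over i=2..7:
  i=2: C(7,2)·!5 = 21·44 = 924
  i=3: C(7,3)·!4 = 35·9 = 315
  i=4: C(7,4)·!3 = 35·2 = 70
  i=5: C(7,5)·!2 = 21·1 = 21
  i=6: C(7,6)·!1 = 7·0 = 0
  i=7: C(7,7)·!0 = 1·1 = 1
Total = 1331.

1331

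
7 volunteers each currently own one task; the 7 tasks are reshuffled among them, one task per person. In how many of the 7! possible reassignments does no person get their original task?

1854

By inclusion-exclusion, !7 = Σ (-1)^k · 7!/k! for k=0..7
= 7! - 7!/1! + 7!/2! - 7!/3! + 7!/4! - 7!/5! + 7!/6! - 7!/7!
= 5040 - 5040 + 2520 - 840 + 210 - 42 + 7 - 1
= 1854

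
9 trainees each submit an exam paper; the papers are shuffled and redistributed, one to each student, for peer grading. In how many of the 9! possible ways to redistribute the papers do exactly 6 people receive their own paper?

Pick the 6 fixed positions: C(9,6) = 84 ways.
The other 3 form a derangement: !3 = 2.
Total: 84 × 2 = 168.

168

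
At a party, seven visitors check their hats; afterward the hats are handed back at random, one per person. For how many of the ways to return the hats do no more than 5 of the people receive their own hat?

5039

# with exactly i fixed is C(7,i)·!(7-i); sum over i=0..5:
  i=0: C(7,0)·!7 = 1·1854 = 1854
  i=1: C(7,1)·!6 = 7·265 = 1855
  i=2: C(7,2)·!5 = 21·44 = 924
  i=3: C(7,3)·!4 = 35·9 = 315
  i=4: C(7,4)·!3 = 35·2 = 70
  i=5: C(7,5)·!2 = 21·1 = 21
Total = 5039.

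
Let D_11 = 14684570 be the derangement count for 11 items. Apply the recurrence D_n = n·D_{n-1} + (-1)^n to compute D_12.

176214841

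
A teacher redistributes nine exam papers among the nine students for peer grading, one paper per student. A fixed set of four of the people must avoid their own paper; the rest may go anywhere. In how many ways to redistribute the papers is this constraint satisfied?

Let A_j be the event that the j-th constrained one is fixed. By inclusion-exclusion over the 4 events:
Σ_{j=0}^{4} (-1)^j C(4,j)(9-j)!
= C(4,0)·9! - C(4,1)·8! + C(4,2)·7! - C(4,3)·6! + C(4,4)·5!
= 362880 - 161280 + 30240 - 2880 + 120
= 229080

229080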